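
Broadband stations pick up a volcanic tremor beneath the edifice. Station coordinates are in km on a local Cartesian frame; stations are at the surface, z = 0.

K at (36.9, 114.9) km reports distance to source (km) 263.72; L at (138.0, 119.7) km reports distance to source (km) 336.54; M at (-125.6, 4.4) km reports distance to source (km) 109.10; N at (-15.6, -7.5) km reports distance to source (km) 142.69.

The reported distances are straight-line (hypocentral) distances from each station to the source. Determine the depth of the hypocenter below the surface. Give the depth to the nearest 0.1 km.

Each station gives a sphere (x−x_i)² + (y−y_i)² + z² = d_i² (stations at z=0).
Subtracting the K sphere from L and M: z² cancels, leaving linear equations in x and y:
202.2 x + 9.6 y = -24902.46
-325.0 x − 221.0 y = 58876.53
Solving: x ≈ -118.804, y ≈ -91.698 km (keep extra digits for the depth step; rounded: -118.8, -91.7).
Then from the K sphere: z² = 263.72² − (x − 36.9)² − (y − 114.9)² with x = -118.804, y = -91.698, so z ≈ 51.203 ≈ 51.2 km.
Check against N (with the unrounded solution): distance 142.70 ≈ 142.69 km. ✓

z ≈ 51.2 km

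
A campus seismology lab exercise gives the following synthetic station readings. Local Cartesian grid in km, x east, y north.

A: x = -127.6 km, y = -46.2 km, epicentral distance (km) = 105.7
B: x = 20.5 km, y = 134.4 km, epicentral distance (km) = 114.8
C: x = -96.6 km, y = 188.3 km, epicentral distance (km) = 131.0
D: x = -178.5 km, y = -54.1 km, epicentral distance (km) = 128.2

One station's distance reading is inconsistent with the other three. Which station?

Solve using three stations at a time. Using A, C, D (subtract circle equations pairwise → linear system) gives (x, y) ≈ (-118.3, 59.1).
Distances from that point to each station vs reported:
  A: calculated 105.7 vs reported 105.7 → residual 0.0 km
  B: calculated 157.9 vs reported 114.8 → residual 43.1 km
  C: calculated 131.0 vs reported 131.0 → residual 0.0 km
  D: calculated 128.2 vs reported 128.2 → residual 0.0 km
A, C, D are mutually consistent (residuals ≈ 0); B is off by 43.1 km.

B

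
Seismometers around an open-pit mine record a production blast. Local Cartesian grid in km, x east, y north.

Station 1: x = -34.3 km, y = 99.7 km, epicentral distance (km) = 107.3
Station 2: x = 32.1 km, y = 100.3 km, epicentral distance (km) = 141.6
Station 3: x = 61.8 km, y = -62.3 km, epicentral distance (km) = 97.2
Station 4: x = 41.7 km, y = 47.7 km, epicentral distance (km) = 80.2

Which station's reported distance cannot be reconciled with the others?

Station 2

Solve using three stations at a time. Using Station 1, Station 3, Station 4 (subtract circle equations pairwise → linear system) gives (x, y) ≈ (-17.6, -6.3).
Distances from that point to each station vs reported:
  Station 1: calculated 107.3 vs reported 107.3 → residual 0.0 km
  Station 2: calculated 117.6 vs reported 141.6 → residual 24.0 km
  Station 3: calculated 97.2 vs reported 97.2 → residual 0.0 km
  Station 4: calculated 80.2 vs reported 80.2 → residual 0.0 km
Station 1, Station 3, Station 4 are mutually consistent (residuals ≈ 0); Station 2 is off by 24.0 km.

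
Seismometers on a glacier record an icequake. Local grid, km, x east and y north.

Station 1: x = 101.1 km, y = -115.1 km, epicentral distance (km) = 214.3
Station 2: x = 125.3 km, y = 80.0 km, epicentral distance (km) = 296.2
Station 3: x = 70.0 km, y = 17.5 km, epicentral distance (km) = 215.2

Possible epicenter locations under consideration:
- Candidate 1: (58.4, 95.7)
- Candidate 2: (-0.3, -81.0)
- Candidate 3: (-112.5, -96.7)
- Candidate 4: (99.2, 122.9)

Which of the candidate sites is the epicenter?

For each candidate, compare |candidate − station| to the reported distance:
Candidate 1: residuals Station 1 0.8, Station 2 227.5, Station 3 136.1 → max 227.5 km
Candidate 2: residuals Station 1 107.3, Station 2 92.0, Station 3 94.2 → max 107.3 km
Candidate 3: residuals Station 1 0.1, Station 2 0.1, Station 3 0.1 → max 0.1 km
Candidate 4: residuals Station 1 23.7, Station 2 246.0, Station 3 105.8 → max 246.0 km
Only Candidate 3 has all residuals ≈ 0.

Candidate 3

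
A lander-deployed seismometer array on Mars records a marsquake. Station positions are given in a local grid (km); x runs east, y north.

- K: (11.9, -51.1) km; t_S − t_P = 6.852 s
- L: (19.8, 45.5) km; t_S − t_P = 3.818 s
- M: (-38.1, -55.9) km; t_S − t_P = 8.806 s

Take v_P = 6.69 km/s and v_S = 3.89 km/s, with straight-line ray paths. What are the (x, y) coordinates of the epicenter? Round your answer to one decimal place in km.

7.0 km east, 12.4 km north

Distance from S−P lag: d = Δt · v_P v_S / (v_P − v_S) = Δt · (6.69·3.89)/(6.69−3.89) ≈ 9.2943·Δt.
So d_K = 63.68, d_L = 35.49, d_M = 81.85 km.
Circle about each station: (x − 11.9)² + (y + 51.1)² = 63.68²; (x − 19.8)² + (y − 45.5)² = 35.49²; (x + 38.1)² + (y + 55.9)² = 81.85².
Subtracting the K equation from the L and M equations removes the quadratic terms:
15.8 x + 193.2 y = 2505.07
-100.0 x − 9.6 y = -820.68
Solving the 2×2 system: x ≈ 7.0, y ≈ 12.4 km.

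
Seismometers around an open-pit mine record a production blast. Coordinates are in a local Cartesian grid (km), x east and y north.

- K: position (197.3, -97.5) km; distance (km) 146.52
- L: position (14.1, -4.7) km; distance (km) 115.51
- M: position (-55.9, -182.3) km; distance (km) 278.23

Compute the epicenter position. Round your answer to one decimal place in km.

(124.4, 29.6)

Circle about each station: (x − 197.3)² + (y + 97.5)² = 146.52²; (x − 14.1)² + (y + 4.7)² = 115.51²; (x + 55.9)² + (y + 182.3)² = 278.23².
Subtracting the K equation from the L and M equations removes the quadratic terms:
-366.4 x + 185.6 y = -40087.09
-506.4 x − 169.6 y = -68019.26
Solving the 2×2 system: x ≈ 124.4, y ≈ 29.6 km.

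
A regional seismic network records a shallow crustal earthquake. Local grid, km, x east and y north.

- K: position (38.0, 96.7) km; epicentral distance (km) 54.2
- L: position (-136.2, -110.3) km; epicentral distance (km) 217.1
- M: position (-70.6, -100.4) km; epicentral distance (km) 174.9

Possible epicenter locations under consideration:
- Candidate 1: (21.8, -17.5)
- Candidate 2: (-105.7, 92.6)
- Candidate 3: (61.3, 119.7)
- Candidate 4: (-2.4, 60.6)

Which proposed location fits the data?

Candidate 4

For each candidate, compare |candidate − station| to the reported distance:
Candidate 1: residuals K 61.1, L 33.9, M 50.8 → max 61.1 km
Candidate 2: residuals K 89.6, L 11.9, M 21.3 → max 89.6 km
Candidate 3: residuals K 21.5, L 86.1, M 81.7 → max 86.1 km
Candidate 4: residuals K 0.0, L 0.1, M 0.1 → max 0.1 km
Only Candidate 4 has all residuals ≈ 0.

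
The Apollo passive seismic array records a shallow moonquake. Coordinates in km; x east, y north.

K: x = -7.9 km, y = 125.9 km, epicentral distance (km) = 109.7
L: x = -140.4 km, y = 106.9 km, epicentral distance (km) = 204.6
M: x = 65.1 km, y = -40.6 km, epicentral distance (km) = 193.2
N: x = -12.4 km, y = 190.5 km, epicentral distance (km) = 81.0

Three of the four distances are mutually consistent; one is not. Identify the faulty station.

Solve using three stations at a time. Using L, M, N (subtract circle equations pairwise → linear system) gives (x, y) ≈ (59.0, 152.5).
Distances from that point to each station vs reported:
  K: calculated 72.0 vs reported 109.7 → residual 37.7 km
  L: calculated 204.6 vs reported 204.6 → residual 0.0 km
  M: calculated 193.2 vs reported 193.2 → residual 0.0 km
  N: calculated 80.9 vs reported 81.0 → residual 0.1 km
L, M, N are mutually consistent (residuals ≈ 0); K is off by 37.7 km.

K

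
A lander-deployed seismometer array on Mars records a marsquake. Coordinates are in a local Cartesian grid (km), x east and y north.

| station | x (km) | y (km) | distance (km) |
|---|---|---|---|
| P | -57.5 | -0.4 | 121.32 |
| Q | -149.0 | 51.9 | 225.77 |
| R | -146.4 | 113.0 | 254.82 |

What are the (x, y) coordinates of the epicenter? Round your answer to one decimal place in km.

x ≈ 57.0 km, y ≈ -40.5 km

Circle about each station: (x + 57.5)² + (y + 0.4)² = 121.32²; (x + 149.0)² + (y − 51.9)² = 225.77²; (x + 146.4)² + (y − 113.0)² = 254.82².
Subtracting pairs of circle equations eliminates x²+y² and gives linear equations (the radical axes):
-183.0 x + 104.6 y = -14665.35
-177.8 x + 226.8 y = -19319.14
Solving the 2×2 system: x ≈ 57.0, y ≈ -40.5 km.
Check against P (with the unrounded x, y): √((x + 57.5)²+(y + 0.4)²) = 121.31 ≈ 121.32 km. ✓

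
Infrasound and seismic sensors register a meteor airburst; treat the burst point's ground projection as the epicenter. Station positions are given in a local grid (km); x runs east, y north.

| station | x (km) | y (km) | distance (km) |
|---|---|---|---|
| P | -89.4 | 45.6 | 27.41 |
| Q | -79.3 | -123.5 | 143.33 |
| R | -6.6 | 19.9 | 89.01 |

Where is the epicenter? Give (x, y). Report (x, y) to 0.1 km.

x ≈ -95.6 km, y ≈ 18.9 km

Circle about each station: (x + 89.4)² + (y − 45.6)² = 27.41²; (x + 79.3)² + (y + 123.5)² = 143.33²; (x + 6.6)² + (y − 19.9)² = 89.01².
Subtracting the P equation from the Q and R equations removes the quadratic terms:
20.2 x − 338.2 y = -8323.16
165.6 x − 51.4 y = -16803.62
Solving the 2×2 system: x ≈ -95.6, y ≈ 18.9 km.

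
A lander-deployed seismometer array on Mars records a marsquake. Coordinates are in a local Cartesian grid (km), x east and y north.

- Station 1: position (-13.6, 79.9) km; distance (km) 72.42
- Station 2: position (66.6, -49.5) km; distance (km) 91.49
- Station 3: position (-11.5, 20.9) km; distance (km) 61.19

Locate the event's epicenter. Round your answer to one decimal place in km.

Circle about each station: (x + 13.6)² + (y − 79.9)² = 72.42²; (x − 66.6)² + (y + 49.5)² = 91.49²; (x + 11.5)² + (y − 20.9)² = 61.19².
Subtracting the Station 1 equation from the Station 2 and Station 3 equations removes the quadratic terms:
160.4 x − 258.8 y = -2808.92
4.2 x − 118.0 y = -4499.47
Solving the 2×2 system: x ≈ 46.7, y ≈ 39.8 km.
Check against Station 1 (with the unrounded x, y): √((x + 13.6)²+(y − 79.9)²) = 72.41 ≈ 72.42 km. ✓

46.7 km east, 39.8 km north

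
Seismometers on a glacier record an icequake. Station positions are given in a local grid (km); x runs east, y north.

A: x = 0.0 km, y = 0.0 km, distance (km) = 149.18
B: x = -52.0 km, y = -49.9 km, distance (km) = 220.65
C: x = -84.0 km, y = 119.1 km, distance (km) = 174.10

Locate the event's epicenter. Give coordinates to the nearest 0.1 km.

90.1 km east, 118.9 km north

Circle about each station: x² + y² = 149.18²; (x + 52.0)² + (y + 49.9)² = 220.65²; (x + 84.0)² + (y − 119.1)² = 174.10².
Subtracting the A equation from the B and C equations removes the quadratic terms:
-104.0 x − 99.8 y = -21237.74
-168.0 x + 238.2 y = 13184.67
Solving the 2×2 system: x ≈ 90.1, y ≈ 118.9 km.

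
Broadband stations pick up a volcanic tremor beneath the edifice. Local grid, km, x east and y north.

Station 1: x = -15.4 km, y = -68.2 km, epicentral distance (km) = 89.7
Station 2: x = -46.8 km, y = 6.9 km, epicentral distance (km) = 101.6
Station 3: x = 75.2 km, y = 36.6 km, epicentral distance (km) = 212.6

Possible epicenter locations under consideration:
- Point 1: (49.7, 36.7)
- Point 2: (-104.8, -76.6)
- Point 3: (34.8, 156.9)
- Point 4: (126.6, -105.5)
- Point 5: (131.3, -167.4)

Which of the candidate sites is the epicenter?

For each candidate, compare |candidate − station| to the reported distance:
Point 1: residuals Station 1 33.8, Station 2 0.6, Station 3 187.1 → max 187.1 km
Point 2: residuals Station 1 0.1, Station 2 0.1, Station 3 0.0 → max 0.1 km
Point 3: residuals Station 1 140.9, Station 2 69.2, Station 3 85.7 → max 140.9 km
Point 4: residuals Station 1 57.1, Station 2 105.0, Station 3 61.5 → max 105.0 km
Point 5: residuals Station 1 87.4, Station 2 147.6, Station 3 1.0 → max 147.6 km
Only Point 2 has all residuals ≈ 0.

Point 2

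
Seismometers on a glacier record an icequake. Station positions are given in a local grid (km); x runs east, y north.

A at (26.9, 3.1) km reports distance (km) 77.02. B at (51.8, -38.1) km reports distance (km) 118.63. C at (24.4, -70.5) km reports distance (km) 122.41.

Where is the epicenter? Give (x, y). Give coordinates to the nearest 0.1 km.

x ≈ -45.2 km, y ≈ 30.2 km

Circle about each station: (x − 26.9)² + (y − 3.1)² = 77.02²; (x − 51.8)² + (y + 38.1)² = 118.63²; (x − 24.4)² + (y + 70.5)² = 122.41².
Subtracting the A equation from the B and C equations removes the quadratic terms:
49.8 x − 82.4 y = -4739.37
-5.0 x − 147.2 y = -4219.74
Solving the 2×2 system: x ≈ -45.2, y ≈ 30.2 km.
Check against A (with the unrounded x, y): √((x − 26.9)²+(y − 3.1)²) = 77.02 ≈ 77.02 km. ✓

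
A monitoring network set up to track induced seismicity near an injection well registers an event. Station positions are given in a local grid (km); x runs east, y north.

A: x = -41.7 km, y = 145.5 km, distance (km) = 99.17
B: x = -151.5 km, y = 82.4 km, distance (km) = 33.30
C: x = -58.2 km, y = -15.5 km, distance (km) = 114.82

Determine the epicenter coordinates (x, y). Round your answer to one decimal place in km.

x ≈ -118.2 km, y ≈ 82.4 km

Circle about each station: (x + 41.7)² + (y − 145.5)² = 99.17²; (x + 151.5)² + (y − 82.4)² = 33.30²; (x + 58.2)² + (y + 15.5)² = 114.82².
Subtracting pairs of circle equations eliminates x²+y² and gives linear equations (the radical axes):
-219.6 x − 126.2 y = 15558.67
-33.0 x − 322.0 y = -22630.59
Solving the 2×2 system: x ≈ -118.2, y ≈ 82.4 km.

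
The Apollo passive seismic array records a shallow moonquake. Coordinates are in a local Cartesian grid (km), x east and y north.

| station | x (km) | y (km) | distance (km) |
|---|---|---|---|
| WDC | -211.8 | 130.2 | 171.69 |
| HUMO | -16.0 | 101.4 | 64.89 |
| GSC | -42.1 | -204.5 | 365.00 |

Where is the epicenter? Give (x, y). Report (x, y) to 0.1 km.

x ≈ -42.8 km, y ≈ 160.5 km

Circle about each station: (x + 211.8)² + (y − 130.2)² = 171.69²; (x + 16.0)² + (y − 101.4)² = 64.89²; (x + 42.1)² + (y + 204.5)² = 365.00².
Subtracting the WDC equation from the HUMO and GSC equations removes the quadratic terms:
391.6 x − 57.6 y = -26006.58
339.4 x − 669.4 y = -121966.16
Solving the 2×2 system: x ≈ -42.8, y ≈ 160.5 km.
Check against WDC (with the unrounded x, y): √((x + 211.8)²+(y − 130.2)²) = 171.69 ≈ 171.69 km. ✓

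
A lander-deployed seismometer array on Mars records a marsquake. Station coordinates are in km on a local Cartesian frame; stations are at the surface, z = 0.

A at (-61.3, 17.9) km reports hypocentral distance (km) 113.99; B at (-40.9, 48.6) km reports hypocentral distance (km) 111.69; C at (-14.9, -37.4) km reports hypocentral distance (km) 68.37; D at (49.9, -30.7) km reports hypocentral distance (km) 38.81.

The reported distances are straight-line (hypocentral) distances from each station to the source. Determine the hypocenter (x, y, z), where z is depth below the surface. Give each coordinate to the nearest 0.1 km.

Each station gives a sphere (x−x_i)² + (y−y_i)² + z² = d_i² (stations at z=0).
Subtracting the A sphere from B and C: z² cancels, leaving linear equations in x and y:
40.8 x + 61.4 y = 475.73
92.8 x − 110.6 y = 5861.93
Solving: x ≈ 40.404, y ≈ -19.100 km (keep extra digits for the depth step; rounded: 40.4, -19.1).
Then from the A sphere: z² = 113.99² − (x + 61.3)² − (y − 17.9)² with x = 40.404, y = -19.100, so z ≈ 35.791 ≈ 35.8 km.

x ≈ 40.4 km, y ≈ -19.1 km, depth ≈ 35.8 km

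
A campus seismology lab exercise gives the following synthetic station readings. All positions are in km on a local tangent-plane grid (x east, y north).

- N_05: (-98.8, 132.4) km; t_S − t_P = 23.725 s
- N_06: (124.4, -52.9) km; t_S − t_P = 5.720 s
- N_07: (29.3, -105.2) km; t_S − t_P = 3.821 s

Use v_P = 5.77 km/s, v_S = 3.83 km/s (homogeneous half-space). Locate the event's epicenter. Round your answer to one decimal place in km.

Distance from S−P lag: d = Δt · v_P v_S / (v_P − v_S) = Δt · (5.77·3.83)/(5.77−3.83) ≈ 11.3913·Δt.
So d_N_05 = 270.26, d_N_06 = 65.16, d_N_07 = 43.53 km.
Circle about each station: (x + 98.8)² + (y − 132.4)² = 270.26²; (x − 124.4)² + (y + 52.9)² = 65.16²; (x − 29.3)² + (y + 105.2)² = 43.53².
Subtracting the N_05 equation from the N_06 and N_07 equations removes the quadratic terms:
446.4 x − 370.6 y = 59777.21
256.2 x − 475.2 y = 55779.94
Solving the 2×2 system: x ≈ 66.0, y ≈ -81.8 km.
Check against N_05 (with the unrounded x, y): √((x + 98.8)²+(y − 132.4)²) = 270.26 ≈ 270.26 km. ✓

(66.0, -81.8)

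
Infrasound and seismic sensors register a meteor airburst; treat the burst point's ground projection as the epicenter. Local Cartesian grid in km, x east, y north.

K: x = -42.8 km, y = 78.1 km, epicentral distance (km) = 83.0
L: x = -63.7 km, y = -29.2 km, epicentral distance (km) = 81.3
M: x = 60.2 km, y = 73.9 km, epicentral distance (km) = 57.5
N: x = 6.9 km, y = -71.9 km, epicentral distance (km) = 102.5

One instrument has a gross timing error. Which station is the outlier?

L

Solve using three stations at a time. Using K, M, N (subtract circle equations pairwise → linear system) gives (x, y) ≈ (24.2, 29.1).
Distances from that point to each station vs reported:
  K: calculated 83.0 vs reported 83.0 → residual 0.0 km
  L: calculated 105.5 vs reported 81.3 → residual 24.2 km
  M: calculated 57.5 vs reported 57.5 → residual 0.0 km
  N: calculated 102.5 vs reported 102.5 → residual 0.0 km
K, M, N are mutually consistent (residuals ≈ 0); L is off by 24.2 km.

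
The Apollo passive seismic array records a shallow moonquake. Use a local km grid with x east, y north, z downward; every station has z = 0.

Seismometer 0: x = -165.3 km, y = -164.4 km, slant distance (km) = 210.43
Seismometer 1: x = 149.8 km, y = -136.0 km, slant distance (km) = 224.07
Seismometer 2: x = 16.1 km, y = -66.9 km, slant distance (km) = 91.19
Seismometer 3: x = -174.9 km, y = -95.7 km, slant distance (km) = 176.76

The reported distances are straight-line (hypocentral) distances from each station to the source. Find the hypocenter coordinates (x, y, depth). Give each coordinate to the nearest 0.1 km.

Each station gives a sphere (x−x_i)² + (y−y_i)² + z² = d_i² (stations at z=0).
Subtracting the Seismometer 0 sphere from Seismometer 1 and Seismometer 2: z² cancels, leaving linear equations in x and y:
630.2 x + 56.8 y = -19341.99
362.8 x + 195.0 y = -13651.46
Solving: x ≈ -29.294, y ≈ -15.505 km (keep extra digits for the depth step; rounded: -29.3, -15.5).
Then from the Seismometer 0 sphere: z² = 210.43² − (x + 165.3)² − (y + 164.4)² with x = -29.294, y = -15.505, so z ≈ 60.112 ≈ 60.1 km.

(-29.3, -15.5, 60.1)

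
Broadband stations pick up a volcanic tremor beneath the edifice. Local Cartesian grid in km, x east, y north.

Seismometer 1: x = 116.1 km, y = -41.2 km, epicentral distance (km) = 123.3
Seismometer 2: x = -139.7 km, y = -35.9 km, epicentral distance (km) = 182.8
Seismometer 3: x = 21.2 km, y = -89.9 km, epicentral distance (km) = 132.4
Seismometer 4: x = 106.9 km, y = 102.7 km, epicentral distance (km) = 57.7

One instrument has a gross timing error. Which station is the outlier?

Solve using three stations at a time. Using Seismometer 1, Seismometer 2, Seismometer 3 (subtract circle equations pairwise → linear system) gives (x, y) ≈ (25.5, 42.5).
Distances from that point to each station vs reported:
  Seismometer 1: calculated 123.3 vs reported 123.3 → residual 0.0 km
  Seismometer 2: calculated 182.8 vs reported 182.8 → residual 0.0 km
  Seismometer 3: calculated 132.4 vs reported 132.4 → residual 0.0 km
  Seismometer 4: calculated 101.3 vs reported 57.7 → residual 43.6 km
Seismometer 1, Seismometer 2, Seismometer 3 are mutually consistent (residuals ≈ 0); Seismometer 4 is off by 43.6 km.

Seismometer 4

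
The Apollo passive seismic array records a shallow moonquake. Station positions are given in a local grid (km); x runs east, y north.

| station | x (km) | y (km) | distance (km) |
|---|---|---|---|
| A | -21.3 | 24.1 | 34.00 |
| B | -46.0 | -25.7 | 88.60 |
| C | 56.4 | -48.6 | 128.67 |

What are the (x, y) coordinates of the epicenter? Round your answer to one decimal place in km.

x ≈ -16.1 km, y ≈ 57.7 km

Circle about each station: (x + 21.3)² + (y − 24.1)² = 34.00²; (x + 46.0)² + (y + 25.7)² = 88.60²; (x − 56.4)² + (y + 48.6)² = 128.67².
Subtracting pairs of circle equations eliminates x²+y² and gives linear equations (the radical axes):
-49.4 x − 99.6 y = -4951.97
155.4 x − 145.4 y = -10891.55
Solving the 2×2 system: x ≈ -16.1, y ≈ 57.7 km.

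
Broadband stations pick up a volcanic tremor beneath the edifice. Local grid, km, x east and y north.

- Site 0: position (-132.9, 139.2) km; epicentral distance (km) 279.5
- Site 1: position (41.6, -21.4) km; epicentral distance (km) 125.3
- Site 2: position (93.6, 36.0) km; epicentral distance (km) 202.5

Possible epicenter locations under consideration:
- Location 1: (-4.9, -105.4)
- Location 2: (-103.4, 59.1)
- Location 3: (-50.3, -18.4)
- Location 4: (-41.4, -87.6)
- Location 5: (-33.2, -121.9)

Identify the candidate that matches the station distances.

For each candidate, compare |candidate − station| to the reported distance:
Location 1: residuals Site 0 3.4, Site 1 29.3, Site 2 30.2 → max 30.2 km
Location 2: residuals Site 0 194.1, Site 1 40.5, Site 2 4.2 → max 194.1 km
Location 3: residuals Site 0 101.6, Site 1 33.4, Site 2 48.7 → max 101.6 km
Location 4: residuals Site 0 34.9, Site 1 19.1, Site 2 19.5 → max 34.9 km
Location 5: residuals Site 0 0.0, Site 1 0.0, Site 2 0.0 → max 0.0 km
Only Location 5 has all residuals ≈ 0.

Location 5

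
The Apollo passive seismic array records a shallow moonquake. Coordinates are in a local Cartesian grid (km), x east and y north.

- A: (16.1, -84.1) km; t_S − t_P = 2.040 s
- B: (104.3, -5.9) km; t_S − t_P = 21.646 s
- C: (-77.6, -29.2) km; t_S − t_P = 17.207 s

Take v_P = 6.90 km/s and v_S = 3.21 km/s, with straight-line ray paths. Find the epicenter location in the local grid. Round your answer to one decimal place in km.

(5.6, -90.4)

Distance from S−P lag: d = Δt · v_P v_S / (v_P − v_S) = Δt · (6.90·3.21)/(6.90−3.21) ≈ 6.0024·Δt.
So d_A = 12.24, d_B = 129.93, d_C = 103.28 km.
Circle about each station: (x − 16.1)² + (y + 84.1)² = 12.24²; (x − 104.3)² + (y + 5.9)² = 129.93²; (x + 77.6)² + (y + 29.2)² = 103.28².
Subtracting the A equation from the B and C equations removes the quadratic terms:
176.4 x + 156.4 y = -13150.71
-187.4 x + 109.8 y = -10974.56
Solving the 2×2 system: x ≈ 5.6, y ≈ -90.4 km.
Check against A (with the unrounded x, y): √((x − 16.1)²+(y + 84.1)²) = 12.25 ≈ 12.24 km. ✓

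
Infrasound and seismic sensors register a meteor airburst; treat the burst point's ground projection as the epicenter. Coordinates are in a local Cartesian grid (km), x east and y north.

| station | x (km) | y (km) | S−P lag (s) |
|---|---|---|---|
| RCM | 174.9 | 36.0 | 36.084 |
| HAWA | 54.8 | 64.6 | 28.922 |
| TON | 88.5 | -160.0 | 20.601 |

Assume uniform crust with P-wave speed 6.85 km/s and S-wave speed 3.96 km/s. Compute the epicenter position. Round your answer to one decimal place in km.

Distance from S−P lag: d = Δt · v_P v_S / (v_P − v_S) = Δt · (6.85·3.96)/(6.85−3.96) ≈ 9.3862·Δt.
So d_RCM = 338.69, d_HAWA = 271.47, d_TON = 193.36 km.
Circle about each station: (x − 174.9)² + (y − 36.0)² = 338.69²; (x − 54.8)² + (y − 64.6)² = 271.47²; (x − 88.5)² + (y + 160.0)² = 193.36².
Subtracting the RCM equation from the HAWA and TON equations removes the quadratic terms:
-240.2 x + 57.2 y = 16305.15
-172.8 x − 392.0 y = 78869.07
Solving the 2×2 system: x ≈ -104.8, y ≈ -155.0 km.

-104.8 km east, -155.0 km north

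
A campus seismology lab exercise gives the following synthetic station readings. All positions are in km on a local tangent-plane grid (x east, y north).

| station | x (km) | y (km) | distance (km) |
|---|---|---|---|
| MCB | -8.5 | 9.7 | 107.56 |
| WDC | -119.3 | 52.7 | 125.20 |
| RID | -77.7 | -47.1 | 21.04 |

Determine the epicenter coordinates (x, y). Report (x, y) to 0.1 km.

Circle about each station: (x + 8.5)² + (y − 9.7)² = 107.56²; (x + 119.3)² + (y − 52.7)² = 125.20²; (x + 77.7)² + (y + 47.1)² = 21.04².
Subtracting the MCB equation from the WDC and RID equations removes the quadratic terms:
-221.6 x + 86.0 y = 12737.55
-138.4 x − 113.6 y = 19215.83
Solving the 2×2 system: x ≈ -83.6, y ≈ -67.3 km.
Check against MCB (with the unrounded x, y): √((x + 8.5)²+(y − 9.7)²) = 107.56 ≈ 107.56 km. ✓

-83.6 km east, -67.3 km north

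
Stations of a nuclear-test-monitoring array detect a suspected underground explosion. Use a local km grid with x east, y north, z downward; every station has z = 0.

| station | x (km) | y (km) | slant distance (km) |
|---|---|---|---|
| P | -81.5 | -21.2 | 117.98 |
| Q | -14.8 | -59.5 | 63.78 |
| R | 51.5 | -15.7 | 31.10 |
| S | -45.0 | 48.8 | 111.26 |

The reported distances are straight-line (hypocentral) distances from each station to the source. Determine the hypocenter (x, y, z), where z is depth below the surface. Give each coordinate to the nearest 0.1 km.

Each station gives a sphere (x−x_i)² + (y−y_i)² + z² = d_i² (stations at z=0).
Subtracting the P sphere from Q and R: z² cancels, leaving linear equations in x and y:
133.4 x − 76.6 y = 6518.99
266.0 x + 11.0 y = 8759.12
Solving: x ≈ 34.000, y ≈ -25.893 km (keep extra digits for the depth step; rounded: 34.0, -25.9).
Then from the P sphere: z² = 117.98² − (x + 81.5)² − (y + 21.2)² with x = 34.000, y = -25.893, so z ≈ 23.601 ≈ 23.6 km.
Check against S (with the unrounded solution): distance 111.25 ≈ 111.26 km. ✓

x ≈ 34.0 km, y ≈ -25.9 km, depth ≈ 23.6 km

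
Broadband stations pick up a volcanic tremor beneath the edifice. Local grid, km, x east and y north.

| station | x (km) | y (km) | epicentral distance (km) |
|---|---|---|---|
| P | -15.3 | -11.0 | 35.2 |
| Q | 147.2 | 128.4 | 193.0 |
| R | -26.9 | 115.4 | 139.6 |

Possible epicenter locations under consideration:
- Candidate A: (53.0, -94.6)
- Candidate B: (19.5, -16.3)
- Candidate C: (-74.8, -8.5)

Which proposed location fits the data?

Candidate B

For each candidate, compare |candidate − station| to the reported distance:
Candidate A: residuals P 72.8, Q 49.1, R 85.1 → max 85.1 km
Candidate B: residuals P 0.0, Q 0.0, R 0.0 → max 0.0 km
Candidate C: residuals P 24.4, Q 67.8, R 6.8 → max 67.8 km
Only Candidate B has all residuals ≈ 0.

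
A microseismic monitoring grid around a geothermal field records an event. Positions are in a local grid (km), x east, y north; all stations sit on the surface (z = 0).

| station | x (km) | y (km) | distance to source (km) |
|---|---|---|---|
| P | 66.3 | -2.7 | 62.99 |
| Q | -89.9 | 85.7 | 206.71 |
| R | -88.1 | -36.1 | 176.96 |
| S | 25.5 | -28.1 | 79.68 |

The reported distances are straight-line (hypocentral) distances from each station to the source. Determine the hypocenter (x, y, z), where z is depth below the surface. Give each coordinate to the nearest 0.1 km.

x ≈ 77.7 km, y ≈ -19.6 km, depth ≈ 59.6 km

Each station gives a sphere (x−x_i)² + (y−y_i)² + z² = d_i² (stations at z=0).
Subtracting the P sphere from Q and R: z² cancels, leaving linear equations in x and y:
-312.4 x + 176.8 y = -27737.76
-308.8 x − 66.8 y = -22685.26
Solving: x ≈ 77.701, y ≈ -19.593 km (keep extra digits for the depth step; rounded: 77.7, -19.6).
Then from the P sphere: z² = 62.99² − (x − 66.3)² − (y + 2.7)² with x = 77.701, y = -19.593, so z ≈ 59.602 ≈ 59.6 km.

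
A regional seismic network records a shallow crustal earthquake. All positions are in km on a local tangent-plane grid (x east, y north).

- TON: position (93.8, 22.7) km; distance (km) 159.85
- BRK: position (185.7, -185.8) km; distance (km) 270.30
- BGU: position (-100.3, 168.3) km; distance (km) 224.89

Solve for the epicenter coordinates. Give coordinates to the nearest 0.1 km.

Circle about each station: (x − 93.8)² + (y − 22.7)² = 159.85²; (x − 185.7)² + (y + 185.8)² = 270.30²; (x + 100.3)² + (y − 168.3)² = 224.89².
Subtracting the TON equation from the BRK and BGU equations removes the quadratic terms:
183.8 x − 417.0 y = 12182.33
-388.2 x + 291.2 y = 4047.76
Solving the 2×2 system: x ≈ -48.3, y ≈ -50.5 km.

x ≈ -48.3 km, y ≈ -50.5 km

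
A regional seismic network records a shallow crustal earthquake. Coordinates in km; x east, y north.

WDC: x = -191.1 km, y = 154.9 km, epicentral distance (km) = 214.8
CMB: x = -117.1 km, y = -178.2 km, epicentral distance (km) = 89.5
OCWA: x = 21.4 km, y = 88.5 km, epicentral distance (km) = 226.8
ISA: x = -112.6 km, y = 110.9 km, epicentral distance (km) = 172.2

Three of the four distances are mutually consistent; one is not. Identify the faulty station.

CMB

Solve using three stations at a time. Using WDC, OCWA, ISA (subtract circle equations pairwise → linear system) gives (x, y) ≈ (-153.0, -56.5).
Distances from that point to each station vs reported:
  WDC: calculated 214.8 vs reported 214.8 → residual 0.0 km
  CMB: calculated 126.9 vs reported 89.5 → residual 37.4 km
  OCWA: calculated 226.8 vs reported 226.8 → residual 0.0 km
  ISA: calculated 172.2 vs reported 172.2 → residual 0.0 km
WDC, OCWA, ISA are mutually consistent (residuals ≈ 0); CMB is off by 37.4 km.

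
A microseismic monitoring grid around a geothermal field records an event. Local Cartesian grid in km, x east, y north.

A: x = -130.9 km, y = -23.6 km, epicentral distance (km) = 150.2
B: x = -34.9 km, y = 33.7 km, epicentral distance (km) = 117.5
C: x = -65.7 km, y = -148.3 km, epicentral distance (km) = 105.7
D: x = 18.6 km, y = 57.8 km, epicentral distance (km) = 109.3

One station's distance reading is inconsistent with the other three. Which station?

D

Solve using three stations at a time. Using A, B, C (subtract circle equations pairwise → linear system) gives (x, y) ≈ (10.4, -74.8).
Distances from that point to each station vs reported:
  A: calculated 150.2 vs reported 150.2 → residual 0.0 km
  B: calculated 117.6 vs reported 117.5 → residual 0.1 km
  C: calculated 105.8 vs reported 105.7 → residual 0.1 km
  D: calculated 132.9 vs reported 109.3 → residual 23.6 km
A, B, C are mutually consistent (residuals ≈ 0); D is off by 23.6 km.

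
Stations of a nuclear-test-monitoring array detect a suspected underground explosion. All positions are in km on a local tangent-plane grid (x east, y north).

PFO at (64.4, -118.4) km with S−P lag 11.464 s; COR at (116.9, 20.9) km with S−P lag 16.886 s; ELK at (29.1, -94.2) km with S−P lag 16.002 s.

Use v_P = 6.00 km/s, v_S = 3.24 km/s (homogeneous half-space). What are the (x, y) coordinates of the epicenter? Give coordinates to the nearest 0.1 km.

Distance from S−P lag: d = Δt · v_P v_S / (v_P − v_S) = Δt · (6.00·3.24)/(6.00−3.24) ≈ 7.0435·Δt.
So d_PFO = 80.75, d_COR = 118.94, d_ELK = 112.71 km.
Circle about each station: (x − 64.4)² + (y + 118.4)² = 80.75²; (x − 116.9)² + (y − 20.9)² = 118.94²; (x − 29.1)² + (y + 94.2)² = 112.71².
Subtracting pairs of circle equations eliminates x²+y² and gives linear equations (the radical axes):
105.0 x + 278.6 y = -11689.66
-70.6 x + 48.4 y = -14628.45
Solving the 2×2 system: x ≈ 141.8, y ≈ -95.4 km.

x ≈ 141.8 km, y ≈ -95.4 km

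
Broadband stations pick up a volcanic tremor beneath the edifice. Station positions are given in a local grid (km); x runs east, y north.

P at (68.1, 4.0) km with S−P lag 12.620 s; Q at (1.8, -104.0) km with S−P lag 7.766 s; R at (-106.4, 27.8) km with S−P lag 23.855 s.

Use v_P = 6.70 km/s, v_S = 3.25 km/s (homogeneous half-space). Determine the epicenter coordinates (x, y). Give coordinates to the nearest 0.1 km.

x ≈ 17.6 km, y ≈ -57.6 km

Distance from S−P lag: d = Δt · v_P v_S / (v_P − v_S) = Δt · (6.70·3.25)/(6.70−3.25) ≈ 6.3116·Δt.
So d_P = 79.65, d_Q = 49.02, d_R = 150.56 km.
Circle about each station: (x − 68.1)² + (y − 4.0)² = 79.65²; (x − 1.8)² + (y + 104.0)² = 49.02²; (x + 106.4)² + (y − 27.8)² = 150.56².
Subtracting pairs of circle equations eliminates x²+y² and gives linear equations (the radical axes):
-132.6 x − 216.0 y = 10106.79
-349.0 x + 47.6 y = -8884.00
Solving the 2×2 system: x ≈ 17.6, y ≈ -57.6 km.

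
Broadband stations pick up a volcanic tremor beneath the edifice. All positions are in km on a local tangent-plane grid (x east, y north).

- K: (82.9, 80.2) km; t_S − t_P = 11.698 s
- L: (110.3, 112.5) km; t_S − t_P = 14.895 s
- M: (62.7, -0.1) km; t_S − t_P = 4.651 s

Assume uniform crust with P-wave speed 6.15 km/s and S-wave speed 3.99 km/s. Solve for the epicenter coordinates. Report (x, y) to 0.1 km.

x ≈ 71.5 km, y ≈ -52.2 km

Distance from S−P lag: d = Δt · v_P v_S / (v_P − v_S) = Δt · (6.15·3.99)/(6.15−3.99) ≈ 11.3604·Δt.
So d_K = 132.89, d_L = 169.21, d_M = 52.84 km.
Circle about each station: (x − 82.9)² + (y − 80.2)² = 132.89²; (x − 110.3)² + (y − 112.5)² = 169.21²; (x − 62.7)² + (y + 0.1)² = 52.84².
Subtracting the K equation from the L and M equations removes the quadratic terms:
54.8 x + 64.6 y = 545.62
-40.4 x − 160.6 y = 5494.54
Solving the 2×2 system: x ≈ 71.5, y ≈ -52.2 km.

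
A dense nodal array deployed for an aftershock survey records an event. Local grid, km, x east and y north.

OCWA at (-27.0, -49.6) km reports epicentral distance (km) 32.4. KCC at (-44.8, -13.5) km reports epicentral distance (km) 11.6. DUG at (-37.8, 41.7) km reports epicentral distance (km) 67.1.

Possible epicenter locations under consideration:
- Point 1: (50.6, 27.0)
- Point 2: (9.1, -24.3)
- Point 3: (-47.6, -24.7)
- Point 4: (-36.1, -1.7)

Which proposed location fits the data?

For each candidate, compare |candidate − station| to the reported distance:
Point 1: residuals OCWA 76.6, KCC 92.0, DUG 22.5 → max 92.0 km
Point 2: residuals OCWA 11.7, KCC 43.4, DUG 13.9 → max 43.4 km
Point 3: residuals OCWA 0.1, KCC 0.1, DUG 0.0 → max 0.1 km
Point 4: residuals OCWA 16.4, KCC 3.1, DUG 23.7 → max 23.7 km
Only Point 3 has all residuals ≈ 0.

Point 3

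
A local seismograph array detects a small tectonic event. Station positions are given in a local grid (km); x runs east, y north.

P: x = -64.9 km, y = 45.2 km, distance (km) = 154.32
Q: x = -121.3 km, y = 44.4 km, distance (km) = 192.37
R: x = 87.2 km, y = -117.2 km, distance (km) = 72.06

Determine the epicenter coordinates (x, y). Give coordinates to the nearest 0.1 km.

25.6 km east, -79.8 km north

Circle about each station: (x + 64.9)² + (y − 45.2)² = 154.32²; (x + 121.3)² + (y − 44.4)² = 192.37²; (x − 87.2)² + (y + 117.2)² = 72.06².
Subtracting pairs of circle equations eliminates x²+y² and gives linear equations (the radical axes):
-112.8 x − 1.6 y = -2761.55
304.2 x − 324.8 y = 33706.65
Solving the 2×2 system: x ≈ 25.6, y ≈ -79.8 km.
Check against P (with the unrounded x, y): √((x + 64.9)²+(y − 45.2)²) = 154.32 ≈ 154.32 km. ✓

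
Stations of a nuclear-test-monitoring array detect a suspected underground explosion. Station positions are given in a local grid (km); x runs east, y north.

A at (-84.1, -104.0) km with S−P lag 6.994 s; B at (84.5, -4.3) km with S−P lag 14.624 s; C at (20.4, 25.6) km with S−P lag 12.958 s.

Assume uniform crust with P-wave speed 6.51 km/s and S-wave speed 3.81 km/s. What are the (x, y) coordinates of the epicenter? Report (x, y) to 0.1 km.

-22.6 km east, -85.4 km north

Distance from S−P lag: d = Δt · v_P v_S / (v_P − v_S) = Δt · (6.51·3.81)/(6.51−3.81) ≈ 9.1863·Δt.
So d_A = 64.25, d_B = 134.34, d_C = 119.04 km.
Circle about each station: (x + 84.1)² + (y + 104.0)² = 64.25²; (x − 84.5)² + (y + 4.3)² = 134.34²; (x − 20.4)² + (y − 25.6)² = 119.04².
Subtracting pairs of circle equations eliminates x²+y² and gives linear equations (the radical axes):
337.2 x + 199.4 y = -24649.24
209.0 x + 259.2 y = -26859.75
Solving the 2×2 system: x ≈ -22.6, y ≈ -85.4 km.
Check against A (with the unrounded x, y): √((x + 84.1)²+(y + 104.0)²) = 64.25 ≈ 64.25 km. ✓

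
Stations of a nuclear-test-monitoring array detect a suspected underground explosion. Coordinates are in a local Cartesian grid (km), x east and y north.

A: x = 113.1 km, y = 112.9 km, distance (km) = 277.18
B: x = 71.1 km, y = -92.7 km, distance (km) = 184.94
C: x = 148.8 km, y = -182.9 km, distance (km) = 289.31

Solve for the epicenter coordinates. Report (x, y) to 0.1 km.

Circle about each station: (x − 113.1)² + (y − 112.9)² = 277.18²; (x − 71.1)² + (y + 92.7)² = 184.94²; (x − 148.8)² + (y + 182.9)² = 289.31².
Subtracting the A equation from the B and C equations removes the quadratic terms:
-84.0 x − 411.2 y = 30736.43
71.4 x − 591.6 y = 23184.31
Solving the 2×2 system: x ≈ -109.4, y ≈ -52.4 km.

-109.4 km east, -52.4 km north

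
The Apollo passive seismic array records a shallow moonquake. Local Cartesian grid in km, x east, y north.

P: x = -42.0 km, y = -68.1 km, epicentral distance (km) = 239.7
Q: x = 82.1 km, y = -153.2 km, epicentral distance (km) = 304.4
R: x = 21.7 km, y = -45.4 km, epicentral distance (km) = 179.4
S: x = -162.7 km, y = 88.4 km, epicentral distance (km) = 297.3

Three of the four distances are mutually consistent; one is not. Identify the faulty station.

Q

Solve using three stations at a time. Using P, R, S (subtract circle equations pairwise → linear system) gives (x, y) ≈ (134.5, 94.0).
Distances from that point to each station vs reported:
  P: calculated 239.6 vs reported 239.7 → residual 0.1 km
  Q: calculated 252.7 vs reported 304.4 → residual 51.7 km
  R: calculated 179.3 vs reported 179.4 → residual 0.1 km
  S: calculated 297.2 vs reported 297.3 → residual 0.1 km
P, R, S are mutually consistent (residuals ≈ 0); Q is off by 51.7 km.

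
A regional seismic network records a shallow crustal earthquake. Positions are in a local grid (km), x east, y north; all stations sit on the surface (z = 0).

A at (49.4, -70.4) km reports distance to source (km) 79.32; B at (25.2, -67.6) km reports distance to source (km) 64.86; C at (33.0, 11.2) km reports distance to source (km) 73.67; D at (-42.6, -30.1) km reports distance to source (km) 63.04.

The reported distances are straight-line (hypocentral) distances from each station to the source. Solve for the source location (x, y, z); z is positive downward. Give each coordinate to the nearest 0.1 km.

(-1.6, -32.9, 47.8)

Each station gives a sphere (x−x_i)² + (y−y_i)² + z² = d_i² (stations at z=0).
Subtracting the A sphere from B and C: z² cancels, leaving linear equations in x and y:
-48.4 x + 5.6 y = -106.88
-32.8 x + 163.2 y = -5317.69
Solving: x ≈ -1.599, y ≈ -32.905 km (keep extra digits for the depth step; rounded: -1.6, -32.9).
Then from the A sphere: z² = 79.32² − (x − 49.4)² − (y + 70.4)² with x = -1.599, y = -32.905, so z ≈ 47.801 ≈ 47.8 km.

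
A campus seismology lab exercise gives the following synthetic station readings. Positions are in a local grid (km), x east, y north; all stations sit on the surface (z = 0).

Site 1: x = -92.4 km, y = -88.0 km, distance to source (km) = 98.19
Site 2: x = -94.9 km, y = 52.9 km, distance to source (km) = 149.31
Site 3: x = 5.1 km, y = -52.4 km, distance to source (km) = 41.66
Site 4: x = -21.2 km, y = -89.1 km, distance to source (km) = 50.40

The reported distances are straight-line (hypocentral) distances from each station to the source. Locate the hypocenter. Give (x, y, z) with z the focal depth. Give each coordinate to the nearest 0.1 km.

(-6.5, -60.9, 39.1)

Each station gives a sphere (x−x_i)² + (y−y_i)² + z² = d_i² (stations at z=0).
Subtracting the Site 1 sphere from Site 2 and Site 3: z² cancels, leaving linear equations in x and y:
-5.0 x + 281.8 y = -17129.54
195.0 x + 71.2 y = -5604.27
Solving: x ≈ -6.503, y ≈ -60.902 km (keep extra digits for the depth step; rounded: -6.5, -60.9).
Then from the Site 1 sphere: z² = 98.19² − (x + 92.4)² − (y + 88.0)² with x = -6.503, y = -60.902, so z ≈ 39.098 ≈ 39.1 km.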